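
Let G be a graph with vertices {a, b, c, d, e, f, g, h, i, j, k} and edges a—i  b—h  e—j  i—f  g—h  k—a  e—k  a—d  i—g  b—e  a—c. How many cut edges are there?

The edges on the cycle b-e-k-a-i-g-h-b are not bridges since each lies on that cycle.
But removing c—a disconnects c from a; removing f—i disconnects f from i; removing e—j disconnects e from j; removing d—a disconnects d from a — these are bridges.
That makes 4 bridges.

4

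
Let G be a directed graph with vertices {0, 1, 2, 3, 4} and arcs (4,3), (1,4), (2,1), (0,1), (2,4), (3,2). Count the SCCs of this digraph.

{1, 2, 3, 4} are all mutually reachable — one SCC of size 4.
{0} is an SCC by itself.
That gives 2 strongly connected components.

2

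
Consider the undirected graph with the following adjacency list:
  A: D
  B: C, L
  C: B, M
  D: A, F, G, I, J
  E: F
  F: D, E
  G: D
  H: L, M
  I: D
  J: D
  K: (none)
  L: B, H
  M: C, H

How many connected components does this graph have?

K is isolated — a component by itself.
Starting from B we can reach B, C, H, L, M. That is one component of size 5.
Starting from A we can reach A, D, E, F, G, I, J. That is one component of size 7.
Total: 3 components.

3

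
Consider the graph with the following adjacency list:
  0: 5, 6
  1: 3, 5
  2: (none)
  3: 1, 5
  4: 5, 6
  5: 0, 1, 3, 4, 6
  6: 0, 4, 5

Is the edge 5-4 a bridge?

No

After removing 5-4, the path 5-6-4 still connects them, so the edge is not a bridge.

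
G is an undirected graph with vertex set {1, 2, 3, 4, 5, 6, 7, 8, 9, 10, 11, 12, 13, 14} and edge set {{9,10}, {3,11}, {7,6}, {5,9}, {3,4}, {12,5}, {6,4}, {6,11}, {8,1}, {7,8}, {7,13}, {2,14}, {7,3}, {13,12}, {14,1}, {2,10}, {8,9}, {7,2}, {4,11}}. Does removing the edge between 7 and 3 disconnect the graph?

No

After removing 7—3, the path 7-6-4-3 still connects them, so the edge is not a bridge.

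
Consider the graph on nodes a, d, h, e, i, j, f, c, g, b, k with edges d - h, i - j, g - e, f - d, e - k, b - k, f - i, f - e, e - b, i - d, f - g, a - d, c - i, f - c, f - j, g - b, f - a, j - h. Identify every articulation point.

f

Removing f increases the component count from 1 to 2, so f is a cut vertex.
By contrast removing d leaves 1 component; it is not a cut vertex. No other vertex is a cut vertex either.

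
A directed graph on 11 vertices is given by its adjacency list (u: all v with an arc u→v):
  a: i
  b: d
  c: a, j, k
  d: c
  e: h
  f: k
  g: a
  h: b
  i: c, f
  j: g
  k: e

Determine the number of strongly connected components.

1

{a, b, c, d, e, f, g, h, i, j, k} are all mutually reachable — one SCC of size 11.
That gives 1 strongly connected component.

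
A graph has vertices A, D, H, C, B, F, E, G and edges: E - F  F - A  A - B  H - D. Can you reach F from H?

No

The component containing H is {D, H}, and F is not in it.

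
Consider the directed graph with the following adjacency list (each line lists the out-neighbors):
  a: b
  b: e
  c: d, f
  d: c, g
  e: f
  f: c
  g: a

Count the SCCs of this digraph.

1

{a, b, c, d, e, f, g} are all mutually reachable — one SCC of size 7.
That gives 1 strongly connected component.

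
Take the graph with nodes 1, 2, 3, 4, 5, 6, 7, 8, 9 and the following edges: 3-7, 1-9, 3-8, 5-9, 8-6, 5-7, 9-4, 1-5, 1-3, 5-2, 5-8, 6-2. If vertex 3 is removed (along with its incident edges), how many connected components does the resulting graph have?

With 3 gone, the remaining components are: {1, 2, 4, 5, 6, 7, 8, 9}.
That is 1 component.

1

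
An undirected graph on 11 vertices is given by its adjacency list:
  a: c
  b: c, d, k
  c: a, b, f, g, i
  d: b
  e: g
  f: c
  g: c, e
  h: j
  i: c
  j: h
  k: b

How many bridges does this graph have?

removing c-b disconnects c from b; removing e-g disconnects e from g; removing h-j disconnects h from j; removing b-k disconnects b from k — these are bridges.
In total 9 edges are bridges.

9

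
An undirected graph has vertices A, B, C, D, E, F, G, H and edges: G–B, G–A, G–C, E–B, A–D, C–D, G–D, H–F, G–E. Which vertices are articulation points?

Removing G increases the component count from 2 to 3, so G is a cut vertex.
By contrast removing D leaves 2 components; it is not a cut vertex. No other vertex is a cut vertex either.

G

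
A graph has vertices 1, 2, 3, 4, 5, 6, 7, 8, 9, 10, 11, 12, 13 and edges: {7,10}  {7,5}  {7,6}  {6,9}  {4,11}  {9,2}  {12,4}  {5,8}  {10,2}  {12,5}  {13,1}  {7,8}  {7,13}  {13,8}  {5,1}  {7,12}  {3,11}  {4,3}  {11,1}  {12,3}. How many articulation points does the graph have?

1

Removing 7 increases the component count from 1 to 2, so 7 is a cut vertex.
By contrast removing 8 leaves 1 component; it is not a cut vertex. No other vertex is a cut vertex either.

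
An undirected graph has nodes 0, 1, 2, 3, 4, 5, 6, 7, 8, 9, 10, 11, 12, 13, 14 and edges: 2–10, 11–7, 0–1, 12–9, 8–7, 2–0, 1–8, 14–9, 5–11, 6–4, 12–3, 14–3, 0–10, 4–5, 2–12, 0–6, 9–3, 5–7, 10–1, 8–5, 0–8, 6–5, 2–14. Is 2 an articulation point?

Yes

Deleting 2 raises the number of components from 2 to 3, so 2 is a cut vertex.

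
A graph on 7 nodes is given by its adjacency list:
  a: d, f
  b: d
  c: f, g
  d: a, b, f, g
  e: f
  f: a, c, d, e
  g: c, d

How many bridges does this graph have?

2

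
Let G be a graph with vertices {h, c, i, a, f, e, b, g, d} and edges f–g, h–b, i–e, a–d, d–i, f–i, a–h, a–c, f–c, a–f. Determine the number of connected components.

Starting from a we can reach a, b, c, d, e, f, g, h, i. That is one component of size 9.
Total: 1 component.

1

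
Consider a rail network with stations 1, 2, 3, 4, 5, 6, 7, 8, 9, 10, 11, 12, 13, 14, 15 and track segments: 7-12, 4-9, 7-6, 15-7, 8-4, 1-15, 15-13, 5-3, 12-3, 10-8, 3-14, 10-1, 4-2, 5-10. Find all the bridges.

10-8, 13-15, 14-3, 2-4, 4-8, 4-9, 6-7

The edges on the cycle 5-10-1-15-7-12-3-5 are not bridges since each lies on that cycle.
But removing 14-3 disconnects 14 from 3; removing 10-8 disconnects 10 from 8; removing 4-8 disconnects 4 from 8; removing 15-13 disconnects 15 from 13 — these are bridges.
In total 7 edges are bridges.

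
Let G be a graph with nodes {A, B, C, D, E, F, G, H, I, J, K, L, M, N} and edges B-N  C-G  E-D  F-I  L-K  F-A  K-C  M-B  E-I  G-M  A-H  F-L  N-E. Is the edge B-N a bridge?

After removing B-N, the path B-M-G-C-K-L-F-I-E-N still connects them, so the edge is not a bridge.

No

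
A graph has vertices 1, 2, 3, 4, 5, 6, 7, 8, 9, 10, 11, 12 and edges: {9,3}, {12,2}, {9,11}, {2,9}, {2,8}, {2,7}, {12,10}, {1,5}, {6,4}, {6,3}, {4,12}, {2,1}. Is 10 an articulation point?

Deleting 10 leaves 1 component (was 1), so 10 is not a cut vertex.

No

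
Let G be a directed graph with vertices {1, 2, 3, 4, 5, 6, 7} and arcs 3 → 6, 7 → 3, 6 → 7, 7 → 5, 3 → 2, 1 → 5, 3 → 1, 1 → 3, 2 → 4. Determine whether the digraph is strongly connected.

No

There is no directed path from 4 to 3, so the graph is not strongly connected.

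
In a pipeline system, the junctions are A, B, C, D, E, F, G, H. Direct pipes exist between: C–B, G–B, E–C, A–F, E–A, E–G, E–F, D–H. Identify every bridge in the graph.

The edges on the cycle E-A-F-E are not bridges since each lies on that cycle.
But removing D–H disconnects D from H — this is a bridge.

D-H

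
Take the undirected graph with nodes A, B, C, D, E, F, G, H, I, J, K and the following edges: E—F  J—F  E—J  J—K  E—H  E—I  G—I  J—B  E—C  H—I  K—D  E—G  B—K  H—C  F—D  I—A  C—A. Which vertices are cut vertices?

E

Removing E increases the component count from 1 to 2, so E is a cut vertex.
By contrast removing D leaves 1 component; it is not a cut vertex. No other vertex is a cut vertex either.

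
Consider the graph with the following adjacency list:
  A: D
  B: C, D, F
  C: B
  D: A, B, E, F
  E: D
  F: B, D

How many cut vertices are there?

2

Removing B increases the component count from 1 to 2, so B is a cut vertex.
Removing D increases the component count from 1 to 3, so D is a cut vertex.
By contrast removing F leaves 1 component; it is not a cut vertex. No other vertex is a cut vertex either.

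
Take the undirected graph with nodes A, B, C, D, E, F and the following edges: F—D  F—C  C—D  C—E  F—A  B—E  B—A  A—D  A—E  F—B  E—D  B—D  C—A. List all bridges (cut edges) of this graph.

The edges on the cycle F-C-E-A-F are not bridges since each lies on that cycle.
Every edge lies on some cycle, so there are no bridges.

none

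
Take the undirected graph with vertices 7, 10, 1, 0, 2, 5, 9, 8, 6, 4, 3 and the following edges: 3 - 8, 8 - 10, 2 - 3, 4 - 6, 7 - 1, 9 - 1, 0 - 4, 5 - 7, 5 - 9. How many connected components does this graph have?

Starting from 0 we can reach 0, 4, 6. That is one component of size 3.
Starting from 2 we can reach 2, 3, 8, 10. That is one component of size 4.
Starting from 1 we can reach 1, 5, 7, 9. That is one component of size 4.
Total: 3 components.

3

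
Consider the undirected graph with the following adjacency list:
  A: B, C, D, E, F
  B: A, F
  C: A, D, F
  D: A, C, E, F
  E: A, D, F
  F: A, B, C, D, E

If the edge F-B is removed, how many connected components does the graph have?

1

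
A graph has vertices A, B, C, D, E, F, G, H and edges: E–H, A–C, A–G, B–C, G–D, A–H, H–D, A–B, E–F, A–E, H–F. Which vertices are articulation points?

A

Removing A increases the component count from 1 to 2, so A is a cut vertex.
By contrast removing B leaves 1 component; it is not a cut vertex. No other vertex is a cut vertex either.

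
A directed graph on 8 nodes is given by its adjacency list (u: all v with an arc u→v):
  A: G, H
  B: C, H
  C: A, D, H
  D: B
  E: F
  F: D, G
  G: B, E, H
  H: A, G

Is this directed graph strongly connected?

Yes

From F we can reach every vertex (A, B, C, D, E, F, G, H), and every vertex can reach F (A, B, C, D, E, F, G, H). So the whole graph is one strongly connected component.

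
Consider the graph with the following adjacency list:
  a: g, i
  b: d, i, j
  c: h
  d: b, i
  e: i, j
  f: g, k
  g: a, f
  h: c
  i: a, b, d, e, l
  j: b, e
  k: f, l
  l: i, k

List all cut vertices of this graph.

i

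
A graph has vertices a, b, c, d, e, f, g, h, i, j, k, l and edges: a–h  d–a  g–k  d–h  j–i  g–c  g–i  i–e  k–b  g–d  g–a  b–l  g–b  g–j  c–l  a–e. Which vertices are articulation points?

g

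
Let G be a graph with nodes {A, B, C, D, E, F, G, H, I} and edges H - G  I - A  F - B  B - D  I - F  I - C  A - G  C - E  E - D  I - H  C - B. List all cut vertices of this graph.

Removing I increases the component count from 1 to 2, so I is a cut vertex.
By contrast removing G leaves 1 component; it is not a cut vertex. No other vertex is a cut vertex either.

I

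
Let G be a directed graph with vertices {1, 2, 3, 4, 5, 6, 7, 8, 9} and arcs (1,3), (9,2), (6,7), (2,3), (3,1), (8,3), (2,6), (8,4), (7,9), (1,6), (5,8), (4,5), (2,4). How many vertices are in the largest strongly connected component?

{1, 2, 3, 4, 5, 6, 7, 8, 9} are all mutually reachable — one SCC of size 9.
The largest has 9 vertices.

9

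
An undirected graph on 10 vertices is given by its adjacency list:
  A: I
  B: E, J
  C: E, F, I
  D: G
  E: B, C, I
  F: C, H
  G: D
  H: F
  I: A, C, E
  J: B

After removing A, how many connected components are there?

2

With A gone, the remaining components are: {D, G}; {B, C, E, F, H, I, J}.
That is 2 components.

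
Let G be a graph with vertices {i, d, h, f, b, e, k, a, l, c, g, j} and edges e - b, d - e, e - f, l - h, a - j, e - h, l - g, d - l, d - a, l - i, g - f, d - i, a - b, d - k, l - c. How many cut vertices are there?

3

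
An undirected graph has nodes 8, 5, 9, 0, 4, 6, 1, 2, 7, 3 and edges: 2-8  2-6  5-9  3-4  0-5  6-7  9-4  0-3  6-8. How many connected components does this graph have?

1 is isolated — a component by itself.
Starting from 2 we can reach 2, 6, 7, 8. That is one component of size 4.
Starting from 0 we can reach 0, 3, 4, 5, 9. That is one component of size 5.
Total: 3 components.

3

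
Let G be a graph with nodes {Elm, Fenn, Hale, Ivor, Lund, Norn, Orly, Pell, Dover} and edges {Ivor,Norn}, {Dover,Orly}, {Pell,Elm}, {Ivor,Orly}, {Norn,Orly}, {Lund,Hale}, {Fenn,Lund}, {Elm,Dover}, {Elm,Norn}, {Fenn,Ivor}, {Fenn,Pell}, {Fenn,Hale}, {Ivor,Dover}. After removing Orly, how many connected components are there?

With Orly gone, the remaining components are: {Elm, Fenn, Hale, Ivor, Lund, Norn, Pell, Dover}.
That is 1 component.

1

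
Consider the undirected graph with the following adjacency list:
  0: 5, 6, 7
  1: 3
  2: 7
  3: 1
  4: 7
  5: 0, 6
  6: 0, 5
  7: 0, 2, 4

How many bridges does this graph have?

The edges on the cycle 6-5-0-6 are not bridges since each lies on that cycle.
But removing 7-4 disconnects 7 from 4; removing 1-3 disconnects 1 from 3; removing 0-7 disconnects 0 from 7; removing 7-2 disconnects 7 from 2 — these are bridges.
That makes 4 bridges.

4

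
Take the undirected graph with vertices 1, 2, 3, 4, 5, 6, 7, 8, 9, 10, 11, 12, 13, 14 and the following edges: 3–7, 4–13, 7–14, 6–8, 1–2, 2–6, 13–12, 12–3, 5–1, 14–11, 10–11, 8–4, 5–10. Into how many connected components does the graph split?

2

9 is isolated — a component by itself.
Starting from 1 we can reach 1, 2, 3, 4, 5, 6, 7, 8, 10, 11, 12, 13, 14. That is one component of size 13.
Total: 2 components.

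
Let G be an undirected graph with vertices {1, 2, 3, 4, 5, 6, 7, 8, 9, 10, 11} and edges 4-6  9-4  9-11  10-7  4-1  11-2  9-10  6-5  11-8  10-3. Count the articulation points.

Removing 4 increases the component count from 1 to 3, so 4 is a cut vertex.
Removing 6 increases the component count from 1 to 2, so 6 is a cut vertex.
Removing 9 increases the component count from 1 to 3, so 9 is a cut vertex.
Likewise 10, 11 are cut vertices.
By contrast removing 7 leaves 1 component; it is not a cut vertex. No other vertex is a cut vertex either.

5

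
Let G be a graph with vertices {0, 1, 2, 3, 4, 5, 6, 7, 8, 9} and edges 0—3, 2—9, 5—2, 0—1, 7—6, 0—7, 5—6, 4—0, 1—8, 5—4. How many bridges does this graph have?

The edges on the cycle 5-4-0-7-6-5 are not bridges since each lies on that cycle.
But removing 3—0 disconnects 3 from 0; removing 0—1 disconnects 0 from 1; removing 9—2 disconnects 9 from 2; removing 1—8 disconnects 1 from 8 — these are bridges.
In total 5 edges are bridges.

5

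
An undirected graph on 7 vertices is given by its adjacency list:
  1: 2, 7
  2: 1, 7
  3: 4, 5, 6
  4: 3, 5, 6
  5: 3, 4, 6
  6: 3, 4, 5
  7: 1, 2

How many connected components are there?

2

Starting from 1 we can reach 1, 2, 7. That is one component of size 3.
Starting from 3 we can reach 3, 4, 5, 6. That is one component of size 4.
Total: 2 components.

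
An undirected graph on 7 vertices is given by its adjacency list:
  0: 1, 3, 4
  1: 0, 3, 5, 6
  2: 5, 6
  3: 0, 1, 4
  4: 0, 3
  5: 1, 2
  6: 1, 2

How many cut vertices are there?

Removing 1 increases the component count from 1 to 2, so 1 is a cut vertex.
By contrast removing 6 leaves 1 component; it is not a cut vertex. No other vertex is a cut vertex either.

1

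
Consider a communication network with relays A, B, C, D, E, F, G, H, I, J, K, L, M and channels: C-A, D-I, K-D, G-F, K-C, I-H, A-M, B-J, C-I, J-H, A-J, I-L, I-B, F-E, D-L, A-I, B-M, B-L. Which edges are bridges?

E-F, F-G

The edges on the cycle I-B-J-H-I are not bridges since each lies on that cycle.
But removing G-F disconnects G from F; removing F-E disconnects F from E — these are bridges.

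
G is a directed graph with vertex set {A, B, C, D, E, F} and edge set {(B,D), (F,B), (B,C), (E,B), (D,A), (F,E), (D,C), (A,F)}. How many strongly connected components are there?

{A, B, D, E, F} are all mutually reachable — one SCC of size 5.
{C} is an SCC by itself.
That gives 2 strongly connected components.

2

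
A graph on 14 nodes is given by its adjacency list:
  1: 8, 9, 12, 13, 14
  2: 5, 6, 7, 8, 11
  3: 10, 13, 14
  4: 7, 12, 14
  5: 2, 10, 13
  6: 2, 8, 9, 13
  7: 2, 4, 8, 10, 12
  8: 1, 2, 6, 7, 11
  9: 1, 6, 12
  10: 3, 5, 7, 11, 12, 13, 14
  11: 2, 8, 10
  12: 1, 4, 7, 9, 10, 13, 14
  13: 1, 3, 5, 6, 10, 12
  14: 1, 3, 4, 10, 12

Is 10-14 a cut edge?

No

After removing 10-14, the path 10-12-14 still connects them, so the edge is not a bridge.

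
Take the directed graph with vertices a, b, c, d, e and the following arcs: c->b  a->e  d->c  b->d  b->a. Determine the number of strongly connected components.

{b, c, d} are all mutually reachable — one SCC of size 3.
{a} is an SCC by itself.
{e} is an SCC by itself.
That gives 3 strongly connected components.

3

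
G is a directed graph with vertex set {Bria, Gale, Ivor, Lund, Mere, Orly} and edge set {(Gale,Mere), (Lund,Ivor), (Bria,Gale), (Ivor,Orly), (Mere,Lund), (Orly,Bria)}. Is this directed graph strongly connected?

Yes

From Mere we can reach every vertex (Bria, Gale, Ivor, Lund, Mere, Orly), and every vertex can reach Mere (Bria, Gale, Ivor, Lund, Mere, Orly). So the whole graph is one strongly connected component.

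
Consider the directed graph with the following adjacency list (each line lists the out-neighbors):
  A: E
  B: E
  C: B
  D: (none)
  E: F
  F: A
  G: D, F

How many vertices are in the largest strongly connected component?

{A, E, F} are all mutually reachable — one SCC of size 3.
{D} is an SCC by itself.
{G} is an SCC by itself.
{B} is an SCC by itself.
{C} is an SCC by itself.
The largest has 3 vertices.

3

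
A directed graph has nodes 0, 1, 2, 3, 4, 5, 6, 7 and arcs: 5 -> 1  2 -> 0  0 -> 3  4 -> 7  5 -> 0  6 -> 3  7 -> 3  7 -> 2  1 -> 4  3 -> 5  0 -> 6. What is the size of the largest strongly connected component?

8

{0, 1, 2, 3, 4, 5, 6, 7} are all mutually reachable — one SCC of size 8.
The largest has 8 vertices.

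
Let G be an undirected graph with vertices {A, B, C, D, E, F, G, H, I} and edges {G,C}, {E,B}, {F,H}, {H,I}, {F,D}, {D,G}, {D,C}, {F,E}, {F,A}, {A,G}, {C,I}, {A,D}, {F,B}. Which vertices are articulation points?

F

Removing F increases the component count from 1 to 2, so F is a cut vertex.
By contrast removing G leaves 1 component; it is not a cut vertex. No other vertex is a cut vertex either.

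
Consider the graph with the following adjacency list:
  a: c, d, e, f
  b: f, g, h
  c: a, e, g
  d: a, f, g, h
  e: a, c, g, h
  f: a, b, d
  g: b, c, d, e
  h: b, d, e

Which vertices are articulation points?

none

Removing a, for instance, still leaves 1 component. No single vertex removal increases the component count — the graph has no articulation points.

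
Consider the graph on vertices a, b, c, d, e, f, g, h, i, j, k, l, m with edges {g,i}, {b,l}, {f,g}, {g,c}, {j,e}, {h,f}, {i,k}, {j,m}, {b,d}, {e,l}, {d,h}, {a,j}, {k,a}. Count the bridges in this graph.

2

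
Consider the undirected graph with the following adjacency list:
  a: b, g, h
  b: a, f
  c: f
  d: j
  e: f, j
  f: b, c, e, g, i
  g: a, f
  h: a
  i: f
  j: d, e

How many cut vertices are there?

Removing a increases the component count from 1 to 2, so a is a cut vertex.
Removing e increases the component count from 1 to 2, so e is a cut vertex.
Removing f increases the component count from 1 to 4, so f is a cut vertex.
Likewise j is a cut vertex.
By contrast removing g leaves 1 component; it is not a cut vertex. No other vertex is a cut vertex either.

4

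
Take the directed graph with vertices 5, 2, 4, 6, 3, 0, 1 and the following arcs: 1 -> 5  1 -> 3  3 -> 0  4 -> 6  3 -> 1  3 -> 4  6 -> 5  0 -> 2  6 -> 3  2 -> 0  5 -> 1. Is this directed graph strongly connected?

No

There is no directed path from 2 to 1, so the graph is not strongly connected.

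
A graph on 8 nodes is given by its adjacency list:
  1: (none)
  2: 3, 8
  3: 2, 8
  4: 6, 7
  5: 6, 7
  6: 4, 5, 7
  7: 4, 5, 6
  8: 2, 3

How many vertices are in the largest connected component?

4

1 is isolated — a component by itself.
Starting from 2 we can reach 2, 3, 8. That is one component of size 3.
Starting from 4 we can reach 4, 5, 6, 7. That is one component of size 4.
The largest has 4 vertices.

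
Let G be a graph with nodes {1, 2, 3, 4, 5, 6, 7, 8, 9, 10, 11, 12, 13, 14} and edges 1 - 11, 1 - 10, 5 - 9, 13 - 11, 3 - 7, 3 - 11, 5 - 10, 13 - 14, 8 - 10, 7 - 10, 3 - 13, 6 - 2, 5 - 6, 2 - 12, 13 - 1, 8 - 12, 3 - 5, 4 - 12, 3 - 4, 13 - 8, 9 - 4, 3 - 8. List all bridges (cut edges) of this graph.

13-14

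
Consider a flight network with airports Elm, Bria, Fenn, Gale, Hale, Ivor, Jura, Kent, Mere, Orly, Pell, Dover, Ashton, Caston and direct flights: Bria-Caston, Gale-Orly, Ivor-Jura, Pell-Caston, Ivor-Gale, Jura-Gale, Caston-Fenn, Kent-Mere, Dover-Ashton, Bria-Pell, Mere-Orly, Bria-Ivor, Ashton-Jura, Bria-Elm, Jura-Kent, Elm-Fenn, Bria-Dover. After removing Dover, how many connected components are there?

With Dover gone, the remaining components are: {Hale}; {Elm, Bria, Fenn, Gale, Ivor, Jura, Kent, Mere, Orly, Pell, Ashton, Caston}.
That is 2 components.

2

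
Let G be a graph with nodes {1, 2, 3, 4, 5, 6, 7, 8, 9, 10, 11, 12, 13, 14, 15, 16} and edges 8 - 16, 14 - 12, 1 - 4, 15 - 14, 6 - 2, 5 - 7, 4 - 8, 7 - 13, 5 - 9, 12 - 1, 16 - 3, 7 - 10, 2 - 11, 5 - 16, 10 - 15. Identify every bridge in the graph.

The edges on the cycle 5-7-10-15-14-12-1-4-8-16-5 are not bridges since each lies on that cycle.
But removing 5 - 9 disconnects 5 from 9; removing 7 - 13 disconnects 7 from 13; removing 6 - 2 disconnects 6 from 2; removing 2 - 11 disconnects 2 from 11 — these are bridges.
In total 5 edges are bridges.

11-2, 13-7, 16-3, 2-6, 5-9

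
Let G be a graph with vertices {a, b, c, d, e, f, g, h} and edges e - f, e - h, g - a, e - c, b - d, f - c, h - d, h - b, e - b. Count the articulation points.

1

Removing e increases the component count from 2 to 3, so e is a cut vertex.
By contrast removing c leaves 2 components; it is not a cut vertex. No other vertex is a cut vertex either.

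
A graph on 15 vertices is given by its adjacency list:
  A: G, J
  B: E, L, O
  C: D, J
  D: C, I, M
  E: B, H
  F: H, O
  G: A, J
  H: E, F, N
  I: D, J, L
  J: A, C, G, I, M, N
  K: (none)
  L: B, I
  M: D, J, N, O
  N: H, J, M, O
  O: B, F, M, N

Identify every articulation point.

J

Removing J increases the component count from 2 to 3, so J is a cut vertex.
By contrast removing A leaves 2 components; it is not a cut vertex. No other vertex is a cut vertex either.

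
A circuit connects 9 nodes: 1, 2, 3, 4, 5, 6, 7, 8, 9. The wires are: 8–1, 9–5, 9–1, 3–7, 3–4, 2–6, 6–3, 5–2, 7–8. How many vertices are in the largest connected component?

Starting from 1 we can reach 1, 2, 3, 4, 5, 6, 7, 8, 9. That is one component of size 9.
The largest has 9 vertices.

9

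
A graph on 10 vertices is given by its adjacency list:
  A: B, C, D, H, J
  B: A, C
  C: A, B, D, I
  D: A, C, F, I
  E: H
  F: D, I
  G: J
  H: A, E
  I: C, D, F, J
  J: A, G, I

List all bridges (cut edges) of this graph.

A-H, E-H, G-J

The edges on the cycle B-A-J-I-F-D-C-B are not bridges since each lies on that cycle.
But removing H-E disconnects H from E; removing G-J disconnects G from J; removing H-A disconnects H from A — these are bridges.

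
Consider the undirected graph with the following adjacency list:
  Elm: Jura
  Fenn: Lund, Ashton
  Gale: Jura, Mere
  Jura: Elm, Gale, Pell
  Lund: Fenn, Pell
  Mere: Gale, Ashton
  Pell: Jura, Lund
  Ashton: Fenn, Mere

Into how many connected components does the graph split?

1

Starting from Elm we can reach Elm, Fenn, Gale, Jura, Lund, Mere, Pell, Ashton. That is one component of size 8.
Total: 1 component.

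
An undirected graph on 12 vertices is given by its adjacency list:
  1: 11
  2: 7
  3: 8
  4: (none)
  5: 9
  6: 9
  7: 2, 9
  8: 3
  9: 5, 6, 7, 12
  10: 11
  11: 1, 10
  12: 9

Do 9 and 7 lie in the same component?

Yes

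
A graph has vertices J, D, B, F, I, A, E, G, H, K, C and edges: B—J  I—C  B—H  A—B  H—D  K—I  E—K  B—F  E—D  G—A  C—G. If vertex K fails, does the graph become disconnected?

Deleting K leaves 1 component (was 1) (its neighbors E, I remain connected to each other), so K is not a cut vertex.

No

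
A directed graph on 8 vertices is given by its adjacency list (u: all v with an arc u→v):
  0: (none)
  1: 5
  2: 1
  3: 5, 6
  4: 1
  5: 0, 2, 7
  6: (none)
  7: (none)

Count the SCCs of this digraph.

6

{1, 2, 5} are all mutually reachable — one SCC of size 3.
{6} is an SCC by itself.
{7} is an SCC by itself.
{0} is an SCC by itself.
{3} is an SCC by itself.
(and 1 more singleton SCC)
That gives 6 strongly connected components.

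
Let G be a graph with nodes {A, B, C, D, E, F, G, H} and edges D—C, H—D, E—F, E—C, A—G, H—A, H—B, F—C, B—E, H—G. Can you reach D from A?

From A we can reach A, B, C, D, E, F, G, H, which includes D.

Yes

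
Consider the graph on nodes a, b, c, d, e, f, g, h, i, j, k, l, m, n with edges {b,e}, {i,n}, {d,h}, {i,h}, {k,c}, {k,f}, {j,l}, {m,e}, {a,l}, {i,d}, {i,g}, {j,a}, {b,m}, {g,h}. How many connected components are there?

Starting from a we can reach a, j, l. That is one component of size 3.
Starting from c we can reach c, f, k. That is one component of size 3.
Starting from b we can reach b, e, m. That is one component of size 3.
Starting from d we can reach d, g, h, i, n. That is one component of size 5.
Total: 4 components.

4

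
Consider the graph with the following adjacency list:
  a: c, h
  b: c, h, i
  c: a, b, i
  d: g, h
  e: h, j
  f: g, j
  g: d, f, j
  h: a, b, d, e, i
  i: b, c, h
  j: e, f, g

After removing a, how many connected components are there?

With a gone, the remaining components are: {b, c, d, e, f, g, h, i, j}.
That is 1 component.

1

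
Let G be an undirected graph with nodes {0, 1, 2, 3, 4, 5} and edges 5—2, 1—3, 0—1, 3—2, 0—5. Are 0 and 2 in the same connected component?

Yes

From 0 we can reach 0, 1, 2, 3, 5, which includes 2.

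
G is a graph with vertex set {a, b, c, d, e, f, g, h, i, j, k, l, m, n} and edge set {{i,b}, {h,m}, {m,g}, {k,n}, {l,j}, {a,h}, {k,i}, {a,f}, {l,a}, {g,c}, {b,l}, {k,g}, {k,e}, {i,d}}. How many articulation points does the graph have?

Removing a increases the component count from 1 to 2, so a is a cut vertex.
Removing g increases the component count from 1 to 2, so g is a cut vertex.
Removing i increases the component count from 1 to 2, so i is a cut vertex.
Likewise k, l are cut vertices.
By contrast removing m leaves 1 component; it is not a cut vertex. No other vertex is a cut vertex either.

5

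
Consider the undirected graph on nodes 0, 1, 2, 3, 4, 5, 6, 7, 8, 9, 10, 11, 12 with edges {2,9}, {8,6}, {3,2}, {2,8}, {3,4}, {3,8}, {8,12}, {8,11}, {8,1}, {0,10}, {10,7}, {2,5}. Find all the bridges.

0-10, 1-8, 10-7, 11-8, 12-8, 2-5, 2-9, 3-4, 6-8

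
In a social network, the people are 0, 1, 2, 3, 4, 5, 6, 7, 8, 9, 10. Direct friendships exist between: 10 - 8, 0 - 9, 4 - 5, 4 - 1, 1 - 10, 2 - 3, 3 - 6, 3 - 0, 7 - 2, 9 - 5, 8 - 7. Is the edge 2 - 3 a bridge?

After removing 2 - 3, the path 2-7-8-10-1-4-5-9-0-3 still connects them, so the edge is not a bridge.

No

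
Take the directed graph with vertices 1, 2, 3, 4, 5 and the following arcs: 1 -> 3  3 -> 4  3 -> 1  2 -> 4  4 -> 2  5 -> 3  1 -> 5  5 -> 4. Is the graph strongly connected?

There is no directed path from 4 to 5, so the graph is not strongly connected.

No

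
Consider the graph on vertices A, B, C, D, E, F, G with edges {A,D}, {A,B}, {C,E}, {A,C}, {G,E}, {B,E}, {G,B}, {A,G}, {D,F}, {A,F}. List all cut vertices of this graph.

Removing A increases the component count from 1 to 2, so A is a cut vertex.
By contrast removing D leaves 1 component; it is not a cut vertex. No other vertex is a cut vertex either.

A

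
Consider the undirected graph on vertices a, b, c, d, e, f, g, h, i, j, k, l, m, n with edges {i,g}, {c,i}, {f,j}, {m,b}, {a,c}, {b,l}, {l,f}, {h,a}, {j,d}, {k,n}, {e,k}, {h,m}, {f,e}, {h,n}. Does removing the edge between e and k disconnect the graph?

After removing e–k, the path e-f-l-b-m-h-n-k still connects them, so the edge is not a bridge.

No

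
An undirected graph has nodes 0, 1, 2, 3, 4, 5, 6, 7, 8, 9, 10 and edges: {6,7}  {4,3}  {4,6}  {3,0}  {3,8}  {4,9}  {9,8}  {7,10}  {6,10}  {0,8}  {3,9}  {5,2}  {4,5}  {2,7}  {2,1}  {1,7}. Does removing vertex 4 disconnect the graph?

Yes

Deleting 4 raises the number of components from 1 to 2, so 4 is a cut vertex.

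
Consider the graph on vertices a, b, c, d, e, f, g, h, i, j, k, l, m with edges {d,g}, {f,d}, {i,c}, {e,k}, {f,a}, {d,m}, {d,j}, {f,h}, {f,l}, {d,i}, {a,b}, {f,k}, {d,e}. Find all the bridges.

The edges on the cycle f-d-e-k-f are not bridges since each lies on that cycle.
But removing d—i disconnects d from i; removing f—l disconnects f from l; removing d—m disconnects d from m; removing d—j disconnects d from j — these are bridges.
In total 9 edges are bridges.

a-b, a-f, c-i, d-g, d-i, d-j, d-m, f-h, f-l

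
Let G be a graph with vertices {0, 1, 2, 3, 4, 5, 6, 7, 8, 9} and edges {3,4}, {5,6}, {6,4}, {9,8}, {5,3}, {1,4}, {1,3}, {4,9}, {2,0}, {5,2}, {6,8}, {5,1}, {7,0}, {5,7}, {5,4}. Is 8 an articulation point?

No

Deleting 8 leaves 1 component (was 1) (its neighbors 6, 9 remain connected to each other), so 8 is not a cut vertex.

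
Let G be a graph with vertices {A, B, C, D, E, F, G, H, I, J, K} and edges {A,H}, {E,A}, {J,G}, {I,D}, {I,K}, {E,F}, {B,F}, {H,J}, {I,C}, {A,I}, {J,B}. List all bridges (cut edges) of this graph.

A-I, C-I, D-I, G-J, I-K

The edges on the cycle E-A-H-J-B-F-E are not bridges since each lies on that cycle.
But removing C-I disconnects C from I; removing J-G disconnects J from G; removing D-I disconnects D from I; removing K-I disconnects K from I — these are bridges.
In total 5 edges are bridges.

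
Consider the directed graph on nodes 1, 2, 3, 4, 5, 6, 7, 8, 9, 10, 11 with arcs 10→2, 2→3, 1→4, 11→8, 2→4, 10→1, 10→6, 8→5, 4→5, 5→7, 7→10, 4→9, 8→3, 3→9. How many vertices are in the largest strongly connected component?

{1, 2, 4, 5, 7, 10} are all mutually reachable — one SCC of size 6.
{11} is an SCC by itself.
{9} is an SCC by itself.
{6} is an SCC by itself.
{3} is an SCC by itself.
(and 1 more singleton SCC)
The largest has 6 vertices.

6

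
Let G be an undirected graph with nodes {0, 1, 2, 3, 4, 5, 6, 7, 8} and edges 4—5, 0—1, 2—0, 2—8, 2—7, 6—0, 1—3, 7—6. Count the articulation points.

Removing 0 increases the component count from 2 to 3, so 0 is a cut vertex.
Removing 1 increases the component count from 2 to 3, so 1 is a cut vertex.
Removing 2 increases the component count from 2 to 3, so 2 is a cut vertex.
By contrast removing 5 leaves 2 components; it is not a cut vertex. No other vertex is a cut vertex either.

3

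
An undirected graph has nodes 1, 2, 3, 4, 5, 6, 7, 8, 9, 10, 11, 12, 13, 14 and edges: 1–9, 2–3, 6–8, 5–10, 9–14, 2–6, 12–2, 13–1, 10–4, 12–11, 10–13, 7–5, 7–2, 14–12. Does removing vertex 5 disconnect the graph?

No

Deleting 5 leaves 1 component (was 1) (its neighbors 7, 10 remain connected to each other), so 5 is not a cut vertex.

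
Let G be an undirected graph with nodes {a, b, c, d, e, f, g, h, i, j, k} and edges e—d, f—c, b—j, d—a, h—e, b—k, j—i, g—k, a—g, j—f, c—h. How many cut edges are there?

The edges on the cycle b-j-f-c-h-e-d-a-g-k-b are not bridges since each lies on that cycle.
But removing j—i disconnects j from i — this is a bridge.

1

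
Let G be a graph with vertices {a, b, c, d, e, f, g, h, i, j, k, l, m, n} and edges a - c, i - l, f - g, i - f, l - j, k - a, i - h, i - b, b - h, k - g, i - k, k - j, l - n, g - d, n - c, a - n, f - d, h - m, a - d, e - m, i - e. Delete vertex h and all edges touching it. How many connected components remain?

With h gone, the remaining components are: {a, b, c, d, e, f, g, i, j, k, l, m, n}.
That is 1 component.

1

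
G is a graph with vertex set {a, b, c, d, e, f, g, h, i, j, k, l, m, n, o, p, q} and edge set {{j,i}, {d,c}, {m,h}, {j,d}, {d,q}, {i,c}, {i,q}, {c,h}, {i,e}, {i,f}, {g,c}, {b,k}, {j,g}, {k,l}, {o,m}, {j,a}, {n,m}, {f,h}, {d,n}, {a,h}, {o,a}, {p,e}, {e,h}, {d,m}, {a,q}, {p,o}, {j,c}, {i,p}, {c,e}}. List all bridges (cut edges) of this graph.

The edges on the cycle j-d-n-m-h-f-i-j are not bridges since each lies on that cycle.
But removing b—k disconnects b from k; removing l—k disconnects l from k — these are bridges.

b-k, k-l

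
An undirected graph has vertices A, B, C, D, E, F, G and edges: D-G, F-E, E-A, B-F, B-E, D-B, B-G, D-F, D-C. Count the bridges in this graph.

2

The edges on the cycle B-F-E-B are not bridges since each lies on that cycle.
But removing D-C disconnects D from C; removing E-A disconnects E from A — these are bridges.
That makes 2 bridges.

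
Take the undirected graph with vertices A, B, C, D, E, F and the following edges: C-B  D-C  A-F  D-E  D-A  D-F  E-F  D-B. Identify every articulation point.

Removing D increases the component count from 1 to 2, so D is a cut vertex.
By contrast removing C leaves 1 component; it is not a cut vertex. No other vertex is a cut vertex either.

D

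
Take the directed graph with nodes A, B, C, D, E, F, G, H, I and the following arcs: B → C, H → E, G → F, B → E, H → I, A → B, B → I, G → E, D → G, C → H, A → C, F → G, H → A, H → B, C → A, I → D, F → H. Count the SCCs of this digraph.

2

{A, B, C, D, F, G, H, I} are all mutually reachable — one SCC of size 8.
{E} is an SCC by itself.
That gives 2 strongly connected components.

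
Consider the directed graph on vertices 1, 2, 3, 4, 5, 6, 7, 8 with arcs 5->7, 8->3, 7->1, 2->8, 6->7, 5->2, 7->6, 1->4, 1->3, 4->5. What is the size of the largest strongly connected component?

5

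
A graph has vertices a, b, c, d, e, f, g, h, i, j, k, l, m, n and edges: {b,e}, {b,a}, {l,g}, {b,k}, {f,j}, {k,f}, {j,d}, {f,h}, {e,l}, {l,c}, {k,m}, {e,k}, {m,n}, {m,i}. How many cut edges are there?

The edges on the cycle b-e-k-b are not bridges since each lies on that cycle.
But removing e - l disconnects e from l; removing m - n disconnects m from n; removing g - l disconnects g from l; removing c - l disconnects c from l — these are bridges.
In total 11 edges are bridges.

11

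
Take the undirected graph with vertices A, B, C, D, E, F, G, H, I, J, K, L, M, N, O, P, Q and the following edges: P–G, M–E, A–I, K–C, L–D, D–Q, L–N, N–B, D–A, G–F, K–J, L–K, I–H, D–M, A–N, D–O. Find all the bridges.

The edges on the cycle L-D-A-N-L are not bridges since each lies on that cycle.
But removing D–M disconnects D from M; removing B–N disconnects B from N; removing A–I disconnects A from I; removing J–K disconnects J from K — these are bridges.
In total 12 edges are bridges.

A-I, B-N, C-K, D-M, D-O, D-Q, E-M, F-G, G-P, H-I, J-K, K-L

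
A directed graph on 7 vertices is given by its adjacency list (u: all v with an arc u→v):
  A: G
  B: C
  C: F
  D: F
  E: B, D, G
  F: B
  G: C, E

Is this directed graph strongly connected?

No

There is no directed path from B to E, so the graph is not strongly connected.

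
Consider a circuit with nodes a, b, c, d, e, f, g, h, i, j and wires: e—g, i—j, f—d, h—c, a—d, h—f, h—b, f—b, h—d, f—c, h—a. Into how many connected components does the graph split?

3

Starting from e we can reach e, g. That is one component of size 2.
Starting from i we can reach i, j. That is one component of size 2.
Starting from a we can reach a, b, c, d, f, h. That is one component of size 6.
Total: 3 components.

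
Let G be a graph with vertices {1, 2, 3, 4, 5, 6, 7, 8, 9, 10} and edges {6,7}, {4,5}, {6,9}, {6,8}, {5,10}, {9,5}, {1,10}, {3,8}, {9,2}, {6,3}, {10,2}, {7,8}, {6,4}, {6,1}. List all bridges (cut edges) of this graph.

none

The edges on the cycle 6-4-5-9-6 are not bridges since each lies on that cycle.
Every edge lies on some cycle, so there are no bridges.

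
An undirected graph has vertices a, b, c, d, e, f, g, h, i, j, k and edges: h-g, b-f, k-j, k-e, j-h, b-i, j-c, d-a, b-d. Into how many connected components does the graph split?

Starting from a we can reach a, b, d, f, i. That is one component of size 5.
Starting from c we can reach c, e, g, h, j, k. That is one component of size 6.
Total: 2 components.

2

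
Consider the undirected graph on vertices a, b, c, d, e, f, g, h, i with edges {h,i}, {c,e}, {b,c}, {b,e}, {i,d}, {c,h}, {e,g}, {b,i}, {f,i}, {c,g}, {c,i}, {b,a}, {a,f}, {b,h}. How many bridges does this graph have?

The edges on the cycle b-c-e-b are not bridges since each lies on that cycle.
But removing d–i disconnects d from i — this is a bridge.

1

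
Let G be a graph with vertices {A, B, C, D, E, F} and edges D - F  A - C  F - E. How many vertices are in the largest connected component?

B is isolated — a component by itself.
Starting from A we can reach A, C. That is one component of size 2.
Starting from D we can reach D, E, F. That is one component of size 3.
The largest has 3 vertices.

3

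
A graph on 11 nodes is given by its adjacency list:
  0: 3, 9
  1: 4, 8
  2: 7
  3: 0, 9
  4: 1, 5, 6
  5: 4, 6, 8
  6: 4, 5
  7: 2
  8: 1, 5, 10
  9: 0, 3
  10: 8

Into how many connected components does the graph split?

3

Starting from 2 we can reach 2, 7. That is one component of size 2.
Starting from 0 we can reach 0, 3, 9. That is one component of size 3.
Starting from 1 we can reach 1, 4, 5, 6, 8, 10. That is one component of size 6.
Total: 3 components.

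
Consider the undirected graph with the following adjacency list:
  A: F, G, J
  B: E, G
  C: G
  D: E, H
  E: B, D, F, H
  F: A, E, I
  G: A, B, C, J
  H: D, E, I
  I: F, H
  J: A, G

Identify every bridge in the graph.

The edges on the cycle F-E-H-I-F are not bridges since each lies on that cycle.
But removing G-C disconnects G from C — this is a bridge.

C-G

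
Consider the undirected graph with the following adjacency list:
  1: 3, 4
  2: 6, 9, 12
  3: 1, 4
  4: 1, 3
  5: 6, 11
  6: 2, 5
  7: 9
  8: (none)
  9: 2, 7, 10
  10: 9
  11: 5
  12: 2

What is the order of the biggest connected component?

8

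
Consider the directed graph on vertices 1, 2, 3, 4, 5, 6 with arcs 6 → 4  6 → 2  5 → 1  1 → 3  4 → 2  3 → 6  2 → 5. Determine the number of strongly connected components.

{1, 2, 3, 4, 5, 6} are all mutually reachable — one SCC of size 6.
That gives 1 strongly connected component.

1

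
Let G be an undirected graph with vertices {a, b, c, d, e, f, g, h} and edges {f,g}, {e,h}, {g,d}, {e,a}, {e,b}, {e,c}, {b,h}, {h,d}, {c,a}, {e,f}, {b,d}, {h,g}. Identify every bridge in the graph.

none

The edges on the cycle e-c-a-e are not bridges since each lies on that cycle.
Every edge lies on some cycle, so there are no bridges.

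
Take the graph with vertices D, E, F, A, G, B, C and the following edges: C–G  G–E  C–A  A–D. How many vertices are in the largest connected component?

5

B is isolated — a component by itself.
F is isolated — a component by itself.
Starting from A we can reach A, C, D, E, G. That is one component of size 5.
The largest has 5 vertices.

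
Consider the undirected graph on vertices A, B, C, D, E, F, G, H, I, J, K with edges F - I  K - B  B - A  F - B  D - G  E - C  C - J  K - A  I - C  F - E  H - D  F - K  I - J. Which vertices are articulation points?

Removing D increases the component count from 2 to 3, so D is a cut vertex.
Removing F increases the component count from 2 to 3, so F is a cut vertex.
By contrast removing A leaves 2 components; it is not a cut vertex. No other vertex is a cut vertex either.

D, F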